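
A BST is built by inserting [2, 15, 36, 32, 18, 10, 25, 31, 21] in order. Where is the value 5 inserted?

Starting tree (level order): [2, None, 15, 10, 36, None, None, 32, None, 18, None, None, 25, 21, 31]
Insertion path: 2 -> 15 -> 10
Result: insert 5 as left child of 10
Final tree (level order): [2, None, 15, 10, 36, 5, None, 32, None, None, None, 18, None, None, 25, 21, 31]


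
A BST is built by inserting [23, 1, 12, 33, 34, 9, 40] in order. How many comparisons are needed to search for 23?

Search path for 23: 23
Found: True
Comparisons: 1


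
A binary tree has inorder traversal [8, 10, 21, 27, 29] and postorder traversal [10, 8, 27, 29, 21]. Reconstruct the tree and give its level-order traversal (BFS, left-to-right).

Inorder:   [8, 10, 21, 27, 29]
Postorder: [10, 8, 27, 29, 21]
Algorithm: postorder visits root last, so walk postorder right-to-left;
each value is the root of the current inorder slice — split it at that
value, recurse on the right subtree first, then the left.
Recursive splits:
  root=21; inorder splits into left=[8, 10], right=[27, 29]
  root=29; inorder splits into left=[27], right=[]
  root=27; inorder splits into left=[], right=[]
  root=8; inorder splits into left=[], right=[10]
  root=10; inorder splits into left=[], right=[]
Reconstructed level-order: [21, 8, 29, 10, 27]


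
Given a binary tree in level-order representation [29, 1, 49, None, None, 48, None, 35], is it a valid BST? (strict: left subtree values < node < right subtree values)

Level-order array: [29, 1, 49, None, None, 48, None, 35]
Validate using subtree bounds (lo, hi): at each node, require lo < value < hi,
then recurse left with hi=value and right with lo=value.
Preorder trace (stopping at first violation):
  at node 29 with bounds (-inf, +inf): OK
  at node 1 with bounds (-inf, 29): OK
  at node 49 with bounds (29, +inf): OK
  at node 48 with bounds (29, 49): OK
  at node 35 with bounds (29, 48): OK
No violation found at any node.
Result: Valid BST


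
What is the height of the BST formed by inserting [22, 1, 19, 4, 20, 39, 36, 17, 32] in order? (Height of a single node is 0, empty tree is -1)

Insertion order: [22, 1, 19, 4, 20, 39, 36, 17, 32]
Tree (level-order array): [22, 1, 39, None, 19, 36, None, 4, 20, 32, None, None, 17]
Compute height bottom-up (empty subtree = -1):
  height(17) = 1 + max(-1, -1) = 0
  height(4) = 1 + max(-1, 0) = 1
  height(20) = 1 + max(-1, -1) = 0
  height(19) = 1 + max(1, 0) = 2
  height(1) = 1 + max(-1, 2) = 3
  height(32) = 1 + max(-1, -1) = 0
  height(36) = 1 + max(0, -1) = 1
  height(39) = 1 + max(1, -1) = 2
  height(22) = 1 + max(3, 2) = 4
Height = 4


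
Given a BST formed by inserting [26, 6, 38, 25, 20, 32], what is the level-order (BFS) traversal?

Tree insertion order: [26, 6, 38, 25, 20, 32]
Tree (level-order array): [26, 6, 38, None, 25, 32, None, 20]
BFS from the root, enqueuing left then right child of each popped node:
  queue [26] -> pop 26, enqueue [6, 38], visited so far: [26]
  queue [6, 38] -> pop 6, enqueue [25], visited so far: [26, 6]
  queue [38, 25] -> pop 38, enqueue [32], visited so far: [26, 6, 38]
  queue [25, 32] -> pop 25, enqueue [20], visited so far: [26, 6, 38, 25]
  queue [32, 20] -> pop 32, enqueue [none], visited so far: [26, 6, 38, 25, 32]
  queue [20] -> pop 20, enqueue [none], visited so far: [26, 6, 38, 25, 32, 20]
Result: [26, 6, 38, 25, 32, 20]


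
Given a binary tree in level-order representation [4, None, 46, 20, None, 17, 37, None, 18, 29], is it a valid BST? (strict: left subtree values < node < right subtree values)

Level-order array: [4, None, 46, 20, None, 17, 37, None, 18, 29]
Validate using subtree bounds (lo, hi): at each node, require lo < value < hi,
then recurse left with hi=value and right with lo=value.
Preorder trace (stopping at first violation):
  at node 4 with bounds (-inf, +inf): OK
  at node 46 with bounds (4, +inf): OK
  at node 20 with bounds (4, 46): OK
  at node 17 with bounds (4, 20): OK
  at node 18 with bounds (17, 20): OK
  at node 37 with bounds (20, 46): OK
  at node 29 with bounds (20, 37): OK
No violation found at any node.
Result: Valid BST


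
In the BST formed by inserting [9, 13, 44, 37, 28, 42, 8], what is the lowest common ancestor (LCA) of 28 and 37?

Tree insertion order: [9, 13, 44, 37, 28, 42, 8]
Tree (level-order array): [9, 8, 13, None, None, None, 44, 37, None, 28, 42]
In a BST, the LCA of p=28, q=37 is the first node v on the
root-to-leaf path with p <= v <= q (go left if both < v, right if both > v).
Walk from root:
  at 9: both 28 and 37 > 9, go right
  at 13: both 28 and 37 > 13, go right
  at 44: both 28 and 37 < 44, go left
  at 37: 28 <= 37 <= 37, this is the LCA
LCA = 37


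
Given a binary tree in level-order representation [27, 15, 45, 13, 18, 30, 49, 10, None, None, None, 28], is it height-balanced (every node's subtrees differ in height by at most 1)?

Tree (level-order array): [27, 15, 45, 13, 18, 30, 49, 10, None, None, None, 28]
Definition: a tree is height-balanced if, at every node, |h(left) - h(right)| <= 1 (empty subtree has height -1).
Bottom-up per-node check:
  node 10: h_left=-1, h_right=-1, diff=0 [OK], height=0
  node 13: h_left=0, h_right=-1, diff=1 [OK], height=1
  node 18: h_left=-1, h_right=-1, diff=0 [OK], height=0
  node 15: h_left=1, h_right=0, diff=1 [OK], height=2
  node 28: h_left=-1, h_right=-1, diff=0 [OK], height=0
  node 30: h_left=0, h_right=-1, diff=1 [OK], height=1
  node 49: h_left=-1, h_right=-1, diff=0 [OK], height=0
  node 45: h_left=1, h_right=0, diff=1 [OK], height=2
  node 27: h_left=2, h_right=2, diff=0 [OK], height=3
All nodes satisfy the balance condition.
Result: Balanced


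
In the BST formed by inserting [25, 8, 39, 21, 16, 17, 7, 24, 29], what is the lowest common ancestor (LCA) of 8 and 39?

Tree insertion order: [25, 8, 39, 21, 16, 17, 7, 24, 29]
Tree (level-order array): [25, 8, 39, 7, 21, 29, None, None, None, 16, 24, None, None, None, 17]
In a BST, the LCA of p=8, q=39 is the first node v on the
root-to-leaf path with p <= v <= q (go left if both < v, right if both > v).
Walk from root:
  at 25: 8 <= 25 <= 39, this is the LCA
LCA = 25


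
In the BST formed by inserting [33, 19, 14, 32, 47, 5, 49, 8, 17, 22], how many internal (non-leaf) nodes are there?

Tree built from: [33, 19, 14, 32, 47, 5, 49, 8, 17, 22]
Tree (level-order array): [33, 19, 47, 14, 32, None, 49, 5, 17, 22, None, None, None, None, 8]
Rule: An internal node has at least one child.
Per-node child counts:
  node 33: 2 child(ren)
  node 19: 2 child(ren)
  node 14: 2 child(ren)
  node 5: 1 child(ren)
  node 8: 0 child(ren)
  node 17: 0 child(ren)
  node 32: 1 child(ren)
  node 22: 0 child(ren)
  node 47: 1 child(ren)
  node 49: 0 child(ren)
Matching nodes: [33, 19, 14, 5, 32, 47]
Count of internal (non-leaf) nodes: 6


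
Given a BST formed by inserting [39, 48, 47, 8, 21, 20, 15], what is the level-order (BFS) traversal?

Tree insertion order: [39, 48, 47, 8, 21, 20, 15]
Tree (level-order array): [39, 8, 48, None, 21, 47, None, 20, None, None, None, 15]
BFS from the root, enqueuing left then right child of each popped node:
  queue [39] -> pop 39, enqueue [8, 48], visited so far: [39]
  queue [8, 48] -> pop 8, enqueue [21], visited so far: [39, 8]
  queue [48, 21] -> pop 48, enqueue [47], visited so far: [39, 8, 48]
  queue [21, 47] -> pop 21, enqueue [20], visited so far: [39, 8, 48, 21]
  queue [47, 20] -> pop 47, enqueue [none], visited so far: [39, 8, 48, 21, 47]
  queue [20] -> pop 20, enqueue [15], visited so far: [39, 8, 48, 21, 47, 20]
  queue [15] -> pop 15, enqueue [none], visited so far: [39, 8, 48, 21, 47, 20, 15]
Result: [39, 8, 48, 21, 47, 20, 15]


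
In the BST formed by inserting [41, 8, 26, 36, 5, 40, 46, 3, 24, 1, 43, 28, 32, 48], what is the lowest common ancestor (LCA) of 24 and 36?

Tree insertion order: [41, 8, 26, 36, 5, 40, 46, 3, 24, 1, 43, 28, 32, 48]
Tree (level-order array): [41, 8, 46, 5, 26, 43, 48, 3, None, 24, 36, None, None, None, None, 1, None, None, None, 28, 40, None, None, None, 32]
In a BST, the LCA of p=24, q=36 is the first node v on the
root-to-leaf path with p <= v <= q (go left if both < v, right if both > v).
Walk from root:
  at 41: both 24 and 36 < 41, go left
  at 8: both 24 and 36 > 8, go right
  at 26: 24 <= 26 <= 36, this is the LCA
LCA = 26


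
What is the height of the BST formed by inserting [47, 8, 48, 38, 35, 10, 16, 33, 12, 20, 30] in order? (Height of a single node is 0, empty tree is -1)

Insertion order: [47, 8, 48, 38, 35, 10, 16, 33, 12, 20, 30]
Tree (level-order array): [47, 8, 48, None, 38, None, None, 35, None, 10, None, None, 16, 12, 33, None, None, 20, None, None, 30]
Compute height bottom-up (empty subtree = -1):
  height(12) = 1 + max(-1, -1) = 0
  height(30) = 1 + max(-1, -1) = 0
  height(20) = 1 + max(-1, 0) = 1
  height(33) = 1 + max(1, -1) = 2
  height(16) = 1 + max(0, 2) = 3
  height(10) = 1 + max(-1, 3) = 4
  height(35) = 1 + max(4, -1) = 5
  height(38) = 1 + max(5, -1) = 6
  height(8) = 1 + max(-1, 6) = 7
  height(48) = 1 + max(-1, -1) = 0
  height(47) = 1 + max(7, 0) = 8
Height = 8


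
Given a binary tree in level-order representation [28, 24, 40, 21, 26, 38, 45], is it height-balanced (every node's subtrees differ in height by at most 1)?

Tree (level-order array): [28, 24, 40, 21, 26, 38, 45]
Definition: a tree is height-balanced if, at every node, |h(left) - h(right)| <= 1 (empty subtree has height -1).
Bottom-up per-node check:
  node 21: h_left=-1, h_right=-1, diff=0 [OK], height=0
  node 26: h_left=-1, h_right=-1, diff=0 [OK], height=0
  node 24: h_left=0, h_right=0, diff=0 [OK], height=1
  node 38: h_left=-1, h_right=-1, diff=0 [OK], height=0
  node 45: h_left=-1, h_right=-1, diff=0 [OK], height=0
  node 40: h_left=0, h_right=0, diff=0 [OK], height=1
  node 28: h_left=1, h_right=1, diff=0 [OK], height=2
All nodes satisfy the balance condition.
Result: Balanced


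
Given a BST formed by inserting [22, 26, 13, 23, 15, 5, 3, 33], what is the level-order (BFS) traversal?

Tree insertion order: [22, 26, 13, 23, 15, 5, 3, 33]
Tree (level-order array): [22, 13, 26, 5, 15, 23, 33, 3]
BFS from the root, enqueuing left then right child of each popped node:
  queue [22] -> pop 22, enqueue [13, 26], visited so far: [22]
  queue [13, 26] -> pop 13, enqueue [5, 15], visited so far: [22, 13]
  queue [26, 5, 15] -> pop 26, enqueue [23, 33], visited so far: [22, 13, 26]
  queue [5, 15, 23, 33] -> pop 5, enqueue [3], visited so far: [22, 13, 26, 5]
  queue [15, 23, 33, 3] -> pop 15, enqueue [none], visited so far: [22, 13, 26, 5, 15]
  queue [23, 33, 3] -> pop 23, enqueue [none], visited so far: [22, 13, 26, 5, 15, 23]
  queue [33, 3] -> pop 33, enqueue [none], visited so far: [22, 13, 26, 5, 15, 23, 33]
  queue [3] -> pop 3, enqueue [none], visited so far: [22, 13, 26, 5, 15, 23, 33, 3]
Result: [22, 13, 26, 5, 15, 23, 33, 3]


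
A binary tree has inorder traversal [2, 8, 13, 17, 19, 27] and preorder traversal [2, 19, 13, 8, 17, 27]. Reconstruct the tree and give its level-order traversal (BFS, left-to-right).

Inorder:  [2, 8, 13, 17, 19, 27]
Preorder: [2, 19, 13, 8, 17, 27]
Algorithm: preorder visits root first, so consume preorder in order;
for each root, split the current inorder slice at that value into
left-subtree inorder and right-subtree inorder, then recurse.
Recursive splits:
  root=2; inorder splits into left=[], right=[8, 13, 17, 19, 27]
  root=19; inorder splits into left=[8, 13, 17], right=[27]
  root=13; inorder splits into left=[8], right=[17]
  root=8; inorder splits into left=[], right=[]
  root=17; inorder splits into left=[], right=[]
  root=27; inorder splits into left=[], right=[]
Reconstructed level-order: [2, 19, 13, 27, 8, 17]


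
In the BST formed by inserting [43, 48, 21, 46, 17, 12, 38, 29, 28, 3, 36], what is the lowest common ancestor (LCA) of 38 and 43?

Tree insertion order: [43, 48, 21, 46, 17, 12, 38, 29, 28, 3, 36]
Tree (level-order array): [43, 21, 48, 17, 38, 46, None, 12, None, 29, None, None, None, 3, None, 28, 36]
In a BST, the LCA of p=38, q=43 is the first node v on the
root-to-leaf path with p <= v <= q (go left if both < v, right if both > v).
Walk from root:
  at 43: 38 <= 43 <= 43, this is the LCA
LCA = 43


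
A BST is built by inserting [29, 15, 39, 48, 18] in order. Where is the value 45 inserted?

Starting tree (level order): [29, 15, 39, None, 18, None, 48]
Insertion path: 29 -> 39 -> 48
Result: insert 45 as left child of 48
Final tree (level order): [29, 15, 39, None, 18, None, 48, None, None, 45]


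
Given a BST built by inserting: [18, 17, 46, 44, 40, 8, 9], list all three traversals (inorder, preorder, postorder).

Tree insertion order: [18, 17, 46, 44, 40, 8, 9]
Tree (level-order array): [18, 17, 46, 8, None, 44, None, None, 9, 40]
Inorder (L, root, R): [8, 9, 17, 18, 40, 44, 46]
Preorder (root, L, R): [18, 17, 8, 9, 46, 44, 40]
Postorder (L, R, root): [9, 8, 17, 40, 44, 46, 18]


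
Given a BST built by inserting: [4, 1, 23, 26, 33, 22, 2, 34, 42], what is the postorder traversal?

Tree insertion order: [4, 1, 23, 26, 33, 22, 2, 34, 42]
Tree (level-order array): [4, 1, 23, None, 2, 22, 26, None, None, None, None, None, 33, None, 34, None, 42]
Postorder traversal: [2, 1, 22, 42, 34, 33, 26, 23, 4]


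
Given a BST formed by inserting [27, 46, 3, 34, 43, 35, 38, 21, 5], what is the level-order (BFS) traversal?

Tree insertion order: [27, 46, 3, 34, 43, 35, 38, 21, 5]
Tree (level-order array): [27, 3, 46, None, 21, 34, None, 5, None, None, 43, None, None, 35, None, None, 38]
BFS from the root, enqueuing left then right child of each popped node:
  queue [27] -> pop 27, enqueue [3, 46], visited so far: [27]
  queue [3, 46] -> pop 3, enqueue [21], visited so far: [27, 3]
  queue [46, 21] -> pop 46, enqueue [34], visited so far: [27, 3, 46]
  queue [21, 34] -> pop 21, enqueue [5], visited so far: [27, 3, 46, 21]
  queue [34, 5] -> pop 34, enqueue [43], visited so far: [27, 3, 46, 21, 34]
  queue [5, 43] -> pop 5, enqueue [none], visited so far: [27, 3, 46, 21, 34, 5]
  queue [43] -> pop 43, enqueue [35], visited so far: [27, 3, 46, 21, 34, 5, 43]
  queue [35] -> pop 35, enqueue [38], visited so far: [27, 3, 46, 21, 34, 5, 43, 35]
  queue [38] -> pop 38, enqueue [none], visited so far: [27, 3, 46, 21, 34, 5, 43, 35, 38]
Result: [27, 3, 46, 21, 34, 5, 43, 35, 38]


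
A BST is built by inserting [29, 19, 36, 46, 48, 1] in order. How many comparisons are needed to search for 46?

Search path for 46: 29 -> 36 -> 46
Found: True
Comparisons: 3


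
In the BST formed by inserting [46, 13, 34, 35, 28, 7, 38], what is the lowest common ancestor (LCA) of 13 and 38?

Tree insertion order: [46, 13, 34, 35, 28, 7, 38]
Tree (level-order array): [46, 13, None, 7, 34, None, None, 28, 35, None, None, None, 38]
In a BST, the LCA of p=13, q=38 is the first node v on the
root-to-leaf path with p <= v <= q (go left if both < v, right if both > v).
Walk from root:
  at 46: both 13 and 38 < 46, go left
  at 13: 13 <= 13 <= 38, this is the LCA
LCA = 13


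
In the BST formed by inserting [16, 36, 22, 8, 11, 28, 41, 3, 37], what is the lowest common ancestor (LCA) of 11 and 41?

Tree insertion order: [16, 36, 22, 8, 11, 28, 41, 3, 37]
Tree (level-order array): [16, 8, 36, 3, 11, 22, 41, None, None, None, None, None, 28, 37]
In a BST, the LCA of p=11, q=41 is the first node v on the
root-to-leaf path with p <= v <= q (go left if both < v, right if both > v).
Walk from root:
  at 16: 11 <= 16 <= 41, this is the LCA
LCA = 16


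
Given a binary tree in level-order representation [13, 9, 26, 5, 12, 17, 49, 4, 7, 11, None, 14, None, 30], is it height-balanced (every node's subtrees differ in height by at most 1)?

Tree (level-order array): [13, 9, 26, 5, 12, 17, 49, 4, 7, 11, None, 14, None, 30]
Definition: a tree is height-balanced if, at every node, |h(left) - h(right)| <= 1 (empty subtree has height -1).
Bottom-up per-node check:
  node 4: h_left=-1, h_right=-1, diff=0 [OK], height=0
  node 7: h_left=-1, h_right=-1, diff=0 [OK], height=0
  node 5: h_left=0, h_right=0, diff=0 [OK], height=1
  node 11: h_left=-1, h_right=-1, diff=0 [OK], height=0
  node 12: h_left=0, h_right=-1, diff=1 [OK], height=1
  node 9: h_left=1, h_right=1, diff=0 [OK], height=2
  node 14: h_left=-1, h_right=-1, diff=0 [OK], height=0
  node 17: h_left=0, h_right=-1, diff=1 [OK], height=1
  node 30: h_left=-1, h_right=-1, diff=0 [OK], height=0
  node 49: h_left=0, h_right=-1, diff=1 [OK], height=1
  node 26: h_left=1, h_right=1, diff=0 [OK], height=2
  node 13: h_left=2, h_right=2, diff=0 [OK], height=3
All nodes satisfy the balance condition.
Result: Balanced


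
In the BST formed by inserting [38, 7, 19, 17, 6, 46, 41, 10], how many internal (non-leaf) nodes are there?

Tree built from: [38, 7, 19, 17, 6, 46, 41, 10]
Tree (level-order array): [38, 7, 46, 6, 19, 41, None, None, None, 17, None, None, None, 10]
Rule: An internal node has at least one child.
Per-node child counts:
  node 38: 2 child(ren)
  node 7: 2 child(ren)
  node 6: 0 child(ren)
  node 19: 1 child(ren)
  node 17: 1 child(ren)
  node 10: 0 child(ren)
  node 46: 1 child(ren)
  node 41: 0 child(ren)
Matching nodes: [38, 7, 19, 17, 46]
Count of internal (non-leaf) nodes: 5


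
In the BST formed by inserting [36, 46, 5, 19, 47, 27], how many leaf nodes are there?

Tree built from: [36, 46, 5, 19, 47, 27]
Tree (level-order array): [36, 5, 46, None, 19, None, 47, None, 27]
Rule: A leaf has 0 children.
Per-node child counts:
  node 36: 2 child(ren)
  node 5: 1 child(ren)
  node 19: 1 child(ren)
  node 27: 0 child(ren)
  node 46: 1 child(ren)
  node 47: 0 child(ren)
Matching nodes: [27, 47]
Count of leaf nodes: 2


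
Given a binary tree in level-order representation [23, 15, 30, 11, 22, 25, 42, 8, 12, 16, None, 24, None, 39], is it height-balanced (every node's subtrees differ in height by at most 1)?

Tree (level-order array): [23, 15, 30, 11, 22, 25, 42, 8, 12, 16, None, 24, None, 39]
Definition: a tree is height-balanced if, at every node, |h(left) - h(right)| <= 1 (empty subtree has height -1).
Bottom-up per-node check:
  node 8: h_left=-1, h_right=-1, diff=0 [OK], height=0
  node 12: h_left=-1, h_right=-1, diff=0 [OK], height=0
  node 11: h_left=0, h_right=0, diff=0 [OK], height=1
  node 16: h_left=-1, h_right=-1, diff=0 [OK], height=0
  node 22: h_left=0, h_right=-1, diff=1 [OK], height=1
  node 15: h_left=1, h_right=1, diff=0 [OK], height=2
  node 24: h_left=-1, h_right=-1, diff=0 [OK], height=0
  node 25: h_left=0, h_right=-1, diff=1 [OK], height=1
  node 39: h_left=-1, h_right=-1, diff=0 [OK], height=0
  node 42: h_left=0, h_right=-1, diff=1 [OK], height=1
  node 30: h_left=1, h_right=1, diff=0 [OK], height=2
  node 23: h_left=2, h_right=2, diff=0 [OK], height=3
All nodes satisfy the balance condition.
Result: Balanced


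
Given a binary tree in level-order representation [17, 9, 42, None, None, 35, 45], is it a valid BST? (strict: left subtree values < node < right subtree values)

Level-order array: [17, 9, 42, None, None, 35, 45]
Validate using subtree bounds (lo, hi): at each node, require lo < value < hi,
then recurse left with hi=value and right with lo=value.
Preorder trace (stopping at first violation):
  at node 17 with bounds (-inf, +inf): OK
  at node 9 with bounds (-inf, 17): OK
  at node 42 with bounds (17, +inf): OK
  at node 35 with bounds (17, 42): OK
  at node 45 with bounds (42, +inf): OK
No violation found at any node.
Result: Valid BST


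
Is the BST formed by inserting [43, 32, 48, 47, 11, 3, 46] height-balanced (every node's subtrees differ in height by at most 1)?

Tree (level-order array): [43, 32, 48, 11, None, 47, None, 3, None, 46]
Definition: a tree is height-balanced if, at every node, |h(left) - h(right)| <= 1 (empty subtree has height -1).
Bottom-up per-node check:
  node 3: h_left=-1, h_right=-1, diff=0 [OK], height=0
  node 11: h_left=0, h_right=-1, diff=1 [OK], height=1
  node 32: h_left=1, h_right=-1, diff=2 [FAIL (|1--1|=2 > 1)], height=2
  node 46: h_left=-1, h_right=-1, diff=0 [OK], height=0
  node 47: h_left=0, h_right=-1, diff=1 [OK], height=1
  node 48: h_left=1, h_right=-1, diff=2 [FAIL (|1--1|=2 > 1)], height=2
  node 43: h_left=2, h_right=2, diff=0 [OK], height=3
Node 32 violates the condition: |1 - -1| = 2 > 1.
Result: Not balanced


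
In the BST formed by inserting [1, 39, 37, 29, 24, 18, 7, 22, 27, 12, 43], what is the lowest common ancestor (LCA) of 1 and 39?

Tree insertion order: [1, 39, 37, 29, 24, 18, 7, 22, 27, 12, 43]
Tree (level-order array): [1, None, 39, 37, 43, 29, None, None, None, 24, None, 18, 27, 7, 22, None, None, None, 12]
In a BST, the LCA of p=1, q=39 is the first node v on the
root-to-leaf path with p <= v <= q (go left if both < v, right if both > v).
Walk from root:
  at 1: 1 <= 1 <= 39, this is the LCA
LCA = 1


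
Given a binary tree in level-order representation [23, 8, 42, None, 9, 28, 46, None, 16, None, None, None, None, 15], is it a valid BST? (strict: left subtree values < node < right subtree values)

Level-order array: [23, 8, 42, None, 9, 28, 46, None, 16, None, None, None, None, 15]
Validate using subtree bounds (lo, hi): at each node, require lo < value < hi,
then recurse left with hi=value and right with lo=value.
Preorder trace (stopping at first violation):
  at node 23 with bounds (-inf, +inf): OK
  at node 8 with bounds (-inf, 23): OK
  at node 9 with bounds (8, 23): OK
  at node 16 with bounds (9, 23): OK
  at node 15 with bounds (9, 16): OK
  at node 42 with bounds (23, +inf): OK
  at node 28 with bounds (23, 42): OK
  at node 46 with bounds (42, +inf): OK
No violation found at any node.
Result: Valid BST


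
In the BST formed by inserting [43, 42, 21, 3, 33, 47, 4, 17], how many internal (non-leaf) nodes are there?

Tree built from: [43, 42, 21, 3, 33, 47, 4, 17]
Tree (level-order array): [43, 42, 47, 21, None, None, None, 3, 33, None, 4, None, None, None, 17]
Rule: An internal node has at least one child.
Per-node child counts:
  node 43: 2 child(ren)
  node 42: 1 child(ren)
  node 21: 2 child(ren)
  node 3: 1 child(ren)
  node 4: 1 child(ren)
  node 17: 0 child(ren)
  node 33: 0 child(ren)
  node 47: 0 child(ren)
Matching nodes: [43, 42, 21, 3, 4]
Count of internal (non-leaf) nodes: 5


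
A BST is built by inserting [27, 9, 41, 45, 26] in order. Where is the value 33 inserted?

Starting tree (level order): [27, 9, 41, None, 26, None, 45]
Insertion path: 27 -> 41
Result: insert 33 as left child of 41
Final tree (level order): [27, 9, 41, None, 26, 33, 45]


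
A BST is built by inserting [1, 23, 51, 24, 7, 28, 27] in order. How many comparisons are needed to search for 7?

Search path for 7: 1 -> 23 -> 7
Found: True
Comparisons: 3


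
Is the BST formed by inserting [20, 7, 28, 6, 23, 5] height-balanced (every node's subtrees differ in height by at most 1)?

Tree (level-order array): [20, 7, 28, 6, None, 23, None, 5]
Definition: a tree is height-balanced if, at every node, |h(left) - h(right)| <= 1 (empty subtree has height -1).
Bottom-up per-node check:
  node 5: h_left=-1, h_right=-1, diff=0 [OK], height=0
  node 6: h_left=0, h_right=-1, diff=1 [OK], height=1
  node 7: h_left=1, h_right=-1, diff=2 [FAIL (|1--1|=2 > 1)], height=2
  node 23: h_left=-1, h_right=-1, diff=0 [OK], height=0
  node 28: h_left=0, h_right=-1, diff=1 [OK], height=1
  node 20: h_left=2, h_right=1, diff=1 [OK], height=3
Node 7 violates the condition: |1 - -1| = 2 > 1.
Result: Not balanced


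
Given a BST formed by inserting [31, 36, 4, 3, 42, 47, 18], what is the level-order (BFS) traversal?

Tree insertion order: [31, 36, 4, 3, 42, 47, 18]
Tree (level-order array): [31, 4, 36, 3, 18, None, 42, None, None, None, None, None, 47]
BFS from the root, enqueuing left then right child of each popped node:
  queue [31] -> pop 31, enqueue [4, 36], visited so far: [31]
  queue [4, 36] -> pop 4, enqueue [3, 18], visited so far: [31, 4]
  queue [36, 3, 18] -> pop 36, enqueue [42], visited so far: [31, 4, 36]
  queue [3, 18, 42] -> pop 3, enqueue [none], visited so far: [31, 4, 36, 3]
  queue [18, 42] -> pop 18, enqueue [none], visited so far: [31, 4, 36, 3, 18]
  queue [42] -> pop 42, enqueue [47], visited so far: [31, 4, 36, 3, 18, 42]
  queue [47] -> pop 47, enqueue [none], visited so far: [31, 4, 36, 3, 18, 42, 47]
Result: [31, 4, 36, 3, 18, 42, 47]


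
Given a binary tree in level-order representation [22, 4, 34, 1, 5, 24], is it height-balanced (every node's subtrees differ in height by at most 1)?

Tree (level-order array): [22, 4, 34, 1, 5, 24]
Definition: a tree is height-balanced if, at every node, |h(left) - h(right)| <= 1 (empty subtree has height -1).
Bottom-up per-node check:
  node 1: h_left=-1, h_right=-1, diff=0 [OK], height=0
  node 5: h_left=-1, h_right=-1, diff=0 [OK], height=0
  node 4: h_left=0, h_right=0, diff=0 [OK], height=1
  node 24: h_left=-1, h_right=-1, diff=0 [OK], height=0
  node 34: h_left=0, h_right=-1, diff=1 [OK], height=1
  node 22: h_left=1, h_right=1, diff=0 [OK], height=2
All nodes satisfy the balance condition.
Result: Balanced


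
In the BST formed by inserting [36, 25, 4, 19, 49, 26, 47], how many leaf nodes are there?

Tree built from: [36, 25, 4, 19, 49, 26, 47]
Tree (level-order array): [36, 25, 49, 4, 26, 47, None, None, 19]
Rule: A leaf has 0 children.
Per-node child counts:
  node 36: 2 child(ren)
  node 25: 2 child(ren)
  node 4: 1 child(ren)
  node 19: 0 child(ren)
  node 26: 0 child(ren)
  node 49: 1 child(ren)
  node 47: 0 child(ren)
Matching nodes: [19, 26, 47]
Count of leaf nodes: 3


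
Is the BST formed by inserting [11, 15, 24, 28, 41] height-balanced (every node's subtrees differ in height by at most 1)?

Tree (level-order array): [11, None, 15, None, 24, None, 28, None, 41]
Definition: a tree is height-balanced if, at every node, |h(left) - h(right)| <= 1 (empty subtree has height -1).
Bottom-up per-node check:
  node 41: h_left=-1, h_right=-1, diff=0 [OK], height=0
  node 28: h_left=-1, h_right=0, diff=1 [OK], height=1
  node 24: h_left=-1, h_right=1, diff=2 [FAIL (|-1-1|=2 > 1)], height=2
  node 15: h_left=-1, h_right=2, diff=3 [FAIL (|-1-2|=3 > 1)], height=3
  node 11: h_left=-1, h_right=3, diff=4 [FAIL (|-1-3|=4 > 1)], height=4
Node 24 violates the condition: |-1 - 1| = 2 > 1.
Result: Not balanced


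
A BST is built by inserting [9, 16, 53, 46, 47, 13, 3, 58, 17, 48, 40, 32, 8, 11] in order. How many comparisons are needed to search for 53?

Search path for 53: 9 -> 16 -> 53
Found: True
Comparisons: 3


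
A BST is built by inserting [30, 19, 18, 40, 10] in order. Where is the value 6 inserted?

Starting tree (level order): [30, 19, 40, 18, None, None, None, 10]
Insertion path: 30 -> 19 -> 18 -> 10
Result: insert 6 as left child of 10
Final tree (level order): [30, 19, 40, 18, None, None, None, 10, None, 6]


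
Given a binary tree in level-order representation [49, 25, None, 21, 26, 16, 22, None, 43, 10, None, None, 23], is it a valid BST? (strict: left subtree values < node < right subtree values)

Level-order array: [49, 25, None, 21, 26, 16, 22, None, 43, 10, None, None, 23]
Validate using subtree bounds (lo, hi): at each node, require lo < value < hi,
then recurse left with hi=value and right with lo=value.
Preorder trace (stopping at first violation):
  at node 49 with bounds (-inf, +inf): OK
  at node 25 with bounds (-inf, 49): OK
  at node 21 with bounds (-inf, 25): OK
  at node 16 with bounds (-inf, 21): OK
  at node 10 with bounds (-inf, 16): OK
  at node 22 with bounds (21, 25): OK
  at node 23 with bounds (22, 25): OK
  at node 26 with bounds (25, 49): OK
  at node 43 with bounds (26, 49): OK
No violation found at any node.
Result: Valid BST


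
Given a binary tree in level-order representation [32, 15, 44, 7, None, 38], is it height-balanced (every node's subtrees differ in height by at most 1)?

Tree (level-order array): [32, 15, 44, 7, None, 38]
Definition: a tree is height-balanced if, at every node, |h(left) - h(right)| <= 1 (empty subtree has height -1).
Bottom-up per-node check:
  node 7: h_left=-1, h_right=-1, diff=0 [OK], height=0
  node 15: h_left=0, h_right=-1, diff=1 [OK], height=1
  node 38: h_left=-1, h_right=-1, diff=0 [OK], height=0
  node 44: h_left=0, h_right=-1, diff=1 [OK], height=1
  node 32: h_left=1, h_right=1, diff=0 [OK], height=2
All nodes satisfy the balance condition.
Result: Balanced


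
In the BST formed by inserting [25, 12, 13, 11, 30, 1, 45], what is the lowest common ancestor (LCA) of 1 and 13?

Tree insertion order: [25, 12, 13, 11, 30, 1, 45]
Tree (level-order array): [25, 12, 30, 11, 13, None, 45, 1]
In a BST, the LCA of p=1, q=13 is the first node v on the
root-to-leaf path with p <= v <= q (go left if both < v, right if both > v).
Walk from root:
  at 25: both 1 and 13 < 25, go left
  at 12: 1 <= 12 <= 13, this is the LCA
LCA = 12


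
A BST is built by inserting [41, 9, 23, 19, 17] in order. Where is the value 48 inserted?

Starting tree (level order): [41, 9, None, None, 23, 19, None, 17]
Insertion path: 41
Result: insert 48 as right child of 41
Final tree (level order): [41, 9, 48, None, 23, None, None, 19, None, 17]


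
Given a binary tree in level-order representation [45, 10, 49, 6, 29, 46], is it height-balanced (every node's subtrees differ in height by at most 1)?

Tree (level-order array): [45, 10, 49, 6, 29, 46]
Definition: a tree is height-balanced if, at every node, |h(left) - h(right)| <= 1 (empty subtree has height -1).
Bottom-up per-node check:
  node 6: h_left=-1, h_right=-1, diff=0 [OK], height=0
  node 29: h_left=-1, h_right=-1, diff=0 [OK], height=0
  node 10: h_left=0, h_right=0, diff=0 [OK], height=1
  node 46: h_left=-1, h_right=-1, diff=0 [OK], height=0
  node 49: h_left=0, h_right=-1, diff=1 [OK], height=1
  node 45: h_left=1, h_right=1, diff=0 [OK], height=2
All nodes satisfy the balance condition.
Result: Balanced


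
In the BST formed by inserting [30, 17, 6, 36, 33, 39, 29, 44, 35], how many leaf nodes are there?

Tree built from: [30, 17, 6, 36, 33, 39, 29, 44, 35]
Tree (level-order array): [30, 17, 36, 6, 29, 33, 39, None, None, None, None, None, 35, None, 44]
Rule: A leaf has 0 children.
Per-node child counts:
  node 30: 2 child(ren)
  node 17: 2 child(ren)
  node 6: 0 child(ren)
  node 29: 0 child(ren)
  node 36: 2 child(ren)
  node 33: 1 child(ren)
  node 35: 0 child(ren)
  node 39: 1 child(ren)
  node 44: 0 child(ren)
Matching nodes: [6, 29, 35, 44]
Count of leaf nodes: 4


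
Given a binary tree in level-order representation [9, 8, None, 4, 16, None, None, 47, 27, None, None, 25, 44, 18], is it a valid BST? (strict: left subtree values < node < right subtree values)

Level-order array: [9, 8, None, 4, 16, None, None, 47, 27, None, None, 25, 44, 18]
Validate using subtree bounds (lo, hi): at each node, require lo < value < hi,
then recurse left with hi=value and right with lo=value.
Preorder trace (stopping at first violation):
  at node 9 with bounds (-inf, +inf): OK
  at node 8 with bounds (-inf, 9): OK
  at node 4 with bounds (-inf, 8): OK
  at node 16 with bounds (8, 9): VIOLATION
Node 16 violates its bound: not (8 < 16 < 9).
Result: Not a valid BST


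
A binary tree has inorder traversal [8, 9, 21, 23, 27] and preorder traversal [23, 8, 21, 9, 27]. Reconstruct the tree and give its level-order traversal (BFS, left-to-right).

Inorder:  [8, 9, 21, 23, 27]
Preorder: [23, 8, 21, 9, 27]
Algorithm: preorder visits root first, so consume preorder in order;
for each root, split the current inorder slice at that value into
left-subtree inorder and right-subtree inorder, then recurse.
Recursive splits:
  root=23; inorder splits into left=[8, 9, 21], right=[27]
  root=8; inorder splits into left=[], right=[9, 21]
  root=21; inorder splits into left=[9], right=[]
  root=9; inorder splits into left=[], right=[]
  root=27; inorder splits into left=[], right=[]
Reconstructed level-order: [23, 8, 27, 21, 9]


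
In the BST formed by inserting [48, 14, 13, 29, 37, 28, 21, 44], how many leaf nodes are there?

Tree built from: [48, 14, 13, 29, 37, 28, 21, 44]
Tree (level-order array): [48, 14, None, 13, 29, None, None, 28, 37, 21, None, None, 44]
Rule: A leaf has 0 children.
Per-node child counts:
  node 48: 1 child(ren)
  node 14: 2 child(ren)
  node 13: 0 child(ren)
  node 29: 2 child(ren)
  node 28: 1 child(ren)
  node 21: 0 child(ren)
  node 37: 1 child(ren)
  node 44: 0 child(ren)
Matching nodes: [13, 21, 44]
Count of leaf nodes: 3


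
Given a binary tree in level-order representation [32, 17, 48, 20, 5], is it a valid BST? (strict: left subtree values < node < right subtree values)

Level-order array: [32, 17, 48, 20, 5]
Validate using subtree bounds (lo, hi): at each node, require lo < value < hi,
then recurse left with hi=value and right with lo=value.
Preorder trace (stopping at first violation):
  at node 32 with bounds (-inf, +inf): OK
  at node 17 with bounds (-inf, 32): OK
  at node 20 with bounds (-inf, 17): VIOLATION
Node 20 violates its bound: not (-inf < 20 < 17).
Result: Not a valid BST


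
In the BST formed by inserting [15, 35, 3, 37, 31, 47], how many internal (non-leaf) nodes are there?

Tree built from: [15, 35, 3, 37, 31, 47]
Tree (level-order array): [15, 3, 35, None, None, 31, 37, None, None, None, 47]
Rule: An internal node has at least one child.
Per-node child counts:
  node 15: 2 child(ren)
  node 3: 0 child(ren)
  node 35: 2 child(ren)
  node 31: 0 child(ren)
  node 37: 1 child(ren)
  node 47: 0 child(ren)
Matching nodes: [15, 35, 37]
Count of internal (non-leaf) nodes: 3


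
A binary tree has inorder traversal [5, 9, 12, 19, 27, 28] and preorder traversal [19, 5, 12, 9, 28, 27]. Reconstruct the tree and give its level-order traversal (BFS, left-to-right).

Inorder:  [5, 9, 12, 19, 27, 28]
Preorder: [19, 5, 12, 9, 28, 27]
Algorithm: preorder visits root first, so consume preorder in order;
for each root, split the current inorder slice at that value into
left-subtree inorder and right-subtree inorder, then recurse.
Recursive splits:
  root=19; inorder splits into left=[5, 9, 12], right=[27, 28]
  root=5; inorder splits into left=[], right=[9, 12]
  root=12; inorder splits into left=[9], right=[]
  root=9; inorder splits into left=[], right=[]
  root=28; inorder splits into left=[27], right=[]
  root=27; inorder splits into left=[], right=[]
Reconstructed level-order: [19, 5, 28, 12, 27, 9]


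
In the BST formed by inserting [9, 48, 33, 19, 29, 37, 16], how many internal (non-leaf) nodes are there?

Tree built from: [9, 48, 33, 19, 29, 37, 16]
Tree (level-order array): [9, None, 48, 33, None, 19, 37, 16, 29]
Rule: An internal node has at least one child.
Per-node child counts:
  node 9: 1 child(ren)
  node 48: 1 child(ren)
  node 33: 2 child(ren)
  node 19: 2 child(ren)
  node 16: 0 child(ren)
  node 29: 0 child(ren)
  node 37: 0 child(ren)
Matching nodes: [9, 48, 33, 19]
Count of internal (non-leaf) nodes: 4


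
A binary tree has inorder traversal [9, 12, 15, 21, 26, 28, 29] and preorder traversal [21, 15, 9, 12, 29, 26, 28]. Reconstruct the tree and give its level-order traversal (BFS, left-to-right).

Inorder:  [9, 12, 15, 21, 26, 28, 29]
Preorder: [21, 15, 9, 12, 29, 26, 28]
Algorithm: preorder visits root first, so consume preorder in order;
for each root, split the current inorder slice at that value into
left-subtree inorder and right-subtree inorder, then recurse.
Recursive splits:
  root=21; inorder splits into left=[9, 12, 15], right=[26, 28, 29]
  root=15; inorder splits into left=[9, 12], right=[]
  root=9; inorder splits into left=[], right=[12]
  root=12; inorder splits into left=[], right=[]
  root=29; inorder splits into left=[26, 28], right=[]
  root=26; inorder splits into left=[], right=[28]
  root=28; inorder splits into left=[], right=[]
Reconstructed level-order: [21, 15, 29, 9, 26, 12, 28]


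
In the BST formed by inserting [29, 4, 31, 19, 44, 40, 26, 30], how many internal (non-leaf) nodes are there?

Tree built from: [29, 4, 31, 19, 44, 40, 26, 30]
Tree (level-order array): [29, 4, 31, None, 19, 30, 44, None, 26, None, None, 40]
Rule: An internal node has at least one child.
Per-node child counts:
  node 29: 2 child(ren)
  node 4: 1 child(ren)
  node 19: 1 child(ren)
  node 26: 0 child(ren)
  node 31: 2 child(ren)
  node 30: 0 child(ren)
  node 44: 1 child(ren)
  node 40: 0 child(ren)
Matching nodes: [29, 4, 19, 31, 44]
Count of internal (non-leaf) nodes: 5


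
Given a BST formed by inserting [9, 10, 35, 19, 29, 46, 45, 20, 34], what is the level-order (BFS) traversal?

Tree insertion order: [9, 10, 35, 19, 29, 46, 45, 20, 34]
Tree (level-order array): [9, None, 10, None, 35, 19, 46, None, 29, 45, None, 20, 34]
BFS from the root, enqueuing left then right child of each popped node:
  queue [9] -> pop 9, enqueue [10], visited so far: [9]
  queue [10] -> pop 10, enqueue [35], visited so far: [9, 10]
  queue [35] -> pop 35, enqueue [19, 46], visited so far: [9, 10, 35]
  queue [19, 46] -> pop 19, enqueue [29], visited so far: [9, 10, 35, 19]
  queue [46, 29] -> pop 46, enqueue [45], visited so far: [9, 10, 35, 19, 46]
  queue [29, 45] -> pop 29, enqueue [20, 34], visited so far: [9, 10, 35, 19, 46, 29]
  queue [45, 20, 34] -> pop 45, enqueue [none], visited so far: [9, 10, 35, 19, 46, 29, 45]
  queue [20, 34] -> pop 20, enqueue [none], visited so far: [9, 10, 35, 19, 46, 29, 45, 20]
  queue [34] -> pop 34, enqueue [none], visited so far: [9, 10, 35, 19, 46, 29, 45, 20, 34]
Result: [9, 10, 35, 19, 46, 29, 45, 20, 34]


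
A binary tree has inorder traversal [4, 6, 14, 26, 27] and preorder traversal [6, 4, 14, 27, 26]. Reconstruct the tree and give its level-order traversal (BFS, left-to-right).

Inorder:  [4, 6, 14, 26, 27]
Preorder: [6, 4, 14, 27, 26]
Algorithm: preorder visits root first, so consume preorder in order;
for each root, split the current inorder slice at that value into
left-subtree inorder and right-subtree inorder, then recurse.
Recursive splits:
  root=6; inorder splits into left=[4], right=[14, 26, 27]
  root=4; inorder splits into left=[], right=[]
  root=14; inorder splits into left=[], right=[26, 27]
  root=27; inorder splits into left=[26], right=[]
  root=26; inorder splits into left=[], right=[]
Reconstructed level-order: [6, 4, 14, 27, 26]


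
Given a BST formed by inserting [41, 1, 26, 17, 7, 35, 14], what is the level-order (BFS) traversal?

Tree insertion order: [41, 1, 26, 17, 7, 35, 14]
Tree (level-order array): [41, 1, None, None, 26, 17, 35, 7, None, None, None, None, 14]
BFS from the root, enqueuing left then right child of each popped node:
  queue [41] -> pop 41, enqueue [1], visited so far: [41]
  queue [1] -> pop 1, enqueue [26], visited so far: [41, 1]
  queue [26] -> pop 26, enqueue [17, 35], visited so far: [41, 1, 26]
  queue [17, 35] -> pop 17, enqueue [7], visited so far: [41, 1, 26, 17]
  queue [35, 7] -> pop 35, enqueue [none], visited so far: [41, 1, 26, 17, 35]
  queue [7] -> pop 7, enqueue [14], visited so far: [41, 1, 26, 17, 35, 7]
  queue [14] -> pop 14, enqueue [none], visited so far: [41, 1, 26, 17, 35, 7, 14]
Result: [41, 1, 26, 17, 35, 7, 14]


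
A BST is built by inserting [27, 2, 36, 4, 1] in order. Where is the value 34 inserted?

Starting tree (level order): [27, 2, 36, 1, 4]
Insertion path: 27 -> 36
Result: insert 34 as left child of 36
Final tree (level order): [27, 2, 36, 1, 4, 34]


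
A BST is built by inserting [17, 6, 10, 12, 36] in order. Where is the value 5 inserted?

Starting tree (level order): [17, 6, 36, None, 10, None, None, None, 12]
Insertion path: 17 -> 6
Result: insert 5 as left child of 6
Final tree (level order): [17, 6, 36, 5, 10, None, None, None, None, None, 12]


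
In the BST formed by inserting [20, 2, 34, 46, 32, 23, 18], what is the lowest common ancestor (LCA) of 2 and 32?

Tree insertion order: [20, 2, 34, 46, 32, 23, 18]
Tree (level-order array): [20, 2, 34, None, 18, 32, 46, None, None, 23]
In a BST, the LCA of p=2, q=32 is the first node v on the
root-to-leaf path with p <= v <= q (go left if both < v, right if both > v).
Walk from root:
  at 20: 2 <= 20 <= 32, this is the LCA
LCA = 20


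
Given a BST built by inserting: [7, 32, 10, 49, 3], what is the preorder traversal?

Tree insertion order: [7, 32, 10, 49, 3]
Tree (level-order array): [7, 3, 32, None, None, 10, 49]
Preorder traversal: [7, 3, 32, 10, 49]
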